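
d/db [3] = 0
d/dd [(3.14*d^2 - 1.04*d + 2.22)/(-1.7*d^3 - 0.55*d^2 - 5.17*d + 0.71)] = (5.338*d^4 - 3.536*d^3 - 5.4838*d^2 + 6.9008*d + 10.739)/(2.89*d^6 + 1.87*d^5 + 17.8805*d^4 + 3.273*d^3 + 25.9479*d^2 - 7.3414*d + 0.5041)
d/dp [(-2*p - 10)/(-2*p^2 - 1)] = 2*(2*p^2 - 4*p*(p + 5) + 1)/(2*p^2 + 1)^2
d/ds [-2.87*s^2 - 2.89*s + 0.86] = -5.74*s - 2.89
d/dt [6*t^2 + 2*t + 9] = 12*t + 2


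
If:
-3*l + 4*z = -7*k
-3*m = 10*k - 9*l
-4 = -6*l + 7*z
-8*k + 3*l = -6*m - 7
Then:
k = 17/53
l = 5/53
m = -125/159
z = -26/53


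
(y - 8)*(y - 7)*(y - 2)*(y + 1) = y^4 - 16*y^3 + 69*y^2 - 26*y - 112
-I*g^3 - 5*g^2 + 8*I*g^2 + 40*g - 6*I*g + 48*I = (g - 8)*(g - 6*I)*(-I*g + 1)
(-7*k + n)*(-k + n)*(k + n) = 7*k^3 - k^2*n - 7*k*n^2 + n^3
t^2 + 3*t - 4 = (t - 1)*(t + 4)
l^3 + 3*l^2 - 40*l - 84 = (l - 6)*(l + 2)*(l + 7)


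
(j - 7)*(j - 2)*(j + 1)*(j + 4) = j^4 - 4*j^3 - 27*j^2 + 34*j + 56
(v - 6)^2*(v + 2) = v^3 - 10*v^2 + 12*v + 72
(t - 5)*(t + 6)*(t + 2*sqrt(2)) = t^3 + t^2 + 2*sqrt(2)*t^2 - 30*t + 2*sqrt(2)*t - 60*sqrt(2)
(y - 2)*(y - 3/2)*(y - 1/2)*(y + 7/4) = y^4 - 9*y^3/4 - 9*y^2/4 + 109*y/16 - 21/8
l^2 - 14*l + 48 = (l - 8)*(l - 6)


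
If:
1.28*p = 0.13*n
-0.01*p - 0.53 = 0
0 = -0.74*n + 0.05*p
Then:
No Solution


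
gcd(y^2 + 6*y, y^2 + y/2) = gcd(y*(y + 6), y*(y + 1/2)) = y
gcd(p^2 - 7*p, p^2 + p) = p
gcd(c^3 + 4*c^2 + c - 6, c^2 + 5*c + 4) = 1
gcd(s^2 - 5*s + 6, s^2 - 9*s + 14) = s - 2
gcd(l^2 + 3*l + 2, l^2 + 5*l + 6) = l + 2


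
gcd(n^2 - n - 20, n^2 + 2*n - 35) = n - 5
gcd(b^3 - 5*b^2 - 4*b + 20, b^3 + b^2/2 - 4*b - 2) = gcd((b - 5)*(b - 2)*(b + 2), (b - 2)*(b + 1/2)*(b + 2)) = b^2 - 4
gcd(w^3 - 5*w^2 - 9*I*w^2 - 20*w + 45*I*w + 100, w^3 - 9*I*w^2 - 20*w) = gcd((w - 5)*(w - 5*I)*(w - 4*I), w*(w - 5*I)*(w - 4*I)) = w^2 - 9*I*w - 20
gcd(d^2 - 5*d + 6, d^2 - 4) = d - 2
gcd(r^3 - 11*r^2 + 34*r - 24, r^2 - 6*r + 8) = r - 4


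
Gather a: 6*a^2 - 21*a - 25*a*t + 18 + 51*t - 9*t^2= 6*a^2 + a*(-25*t - 21) - 9*t^2 + 51*t + 18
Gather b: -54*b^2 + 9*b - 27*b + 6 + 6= -54*b^2 - 18*b + 12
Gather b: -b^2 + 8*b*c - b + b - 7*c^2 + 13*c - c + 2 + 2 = -b^2 + 8*b*c - 7*c^2 + 12*c + 4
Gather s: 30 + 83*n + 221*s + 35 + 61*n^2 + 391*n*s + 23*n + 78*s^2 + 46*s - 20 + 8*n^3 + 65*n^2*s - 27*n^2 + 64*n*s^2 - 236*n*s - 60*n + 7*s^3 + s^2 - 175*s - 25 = 8*n^3 + 34*n^2 + 46*n + 7*s^3 + s^2*(64*n + 79) + s*(65*n^2 + 155*n + 92) + 20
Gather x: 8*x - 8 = 8*x - 8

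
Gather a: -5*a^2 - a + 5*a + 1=-5*a^2 + 4*a + 1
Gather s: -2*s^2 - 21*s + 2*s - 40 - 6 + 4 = -2*s^2 - 19*s - 42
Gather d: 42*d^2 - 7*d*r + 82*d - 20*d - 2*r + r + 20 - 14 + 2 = 42*d^2 + d*(62 - 7*r) - r + 8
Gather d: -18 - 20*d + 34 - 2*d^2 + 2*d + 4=-2*d^2 - 18*d + 20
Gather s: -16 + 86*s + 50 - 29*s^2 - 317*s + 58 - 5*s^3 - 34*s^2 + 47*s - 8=-5*s^3 - 63*s^2 - 184*s + 84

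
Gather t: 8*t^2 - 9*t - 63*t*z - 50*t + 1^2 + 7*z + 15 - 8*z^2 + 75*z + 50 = 8*t^2 + t*(-63*z - 59) - 8*z^2 + 82*z + 66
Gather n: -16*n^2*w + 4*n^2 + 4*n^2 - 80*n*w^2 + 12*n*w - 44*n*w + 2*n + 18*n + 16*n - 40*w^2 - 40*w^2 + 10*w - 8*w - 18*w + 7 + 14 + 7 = n^2*(8 - 16*w) + n*(-80*w^2 - 32*w + 36) - 80*w^2 - 16*w + 28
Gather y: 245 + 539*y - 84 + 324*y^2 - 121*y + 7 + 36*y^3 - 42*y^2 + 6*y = 36*y^3 + 282*y^2 + 424*y + 168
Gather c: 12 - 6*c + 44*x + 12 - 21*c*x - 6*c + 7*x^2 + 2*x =c*(-21*x - 12) + 7*x^2 + 46*x + 24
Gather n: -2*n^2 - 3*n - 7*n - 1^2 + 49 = -2*n^2 - 10*n + 48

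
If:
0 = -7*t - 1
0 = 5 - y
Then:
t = -1/7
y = 5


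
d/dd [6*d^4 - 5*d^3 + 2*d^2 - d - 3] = 24*d^3 - 15*d^2 + 4*d - 1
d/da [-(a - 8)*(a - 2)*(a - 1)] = -3*a^2 + 22*a - 26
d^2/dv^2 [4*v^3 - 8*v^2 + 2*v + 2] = 24*v - 16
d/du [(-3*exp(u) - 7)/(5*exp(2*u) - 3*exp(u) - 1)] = (15*exp(2*u) + 70*exp(u) - 18)*exp(u)/(25*exp(4*u) - 30*exp(3*u) - exp(2*u) + 6*exp(u) + 1)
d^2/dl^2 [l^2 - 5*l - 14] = 2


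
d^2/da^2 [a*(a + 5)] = 2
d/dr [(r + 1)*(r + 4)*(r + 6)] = 3*r^2 + 22*r + 34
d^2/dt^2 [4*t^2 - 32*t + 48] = 8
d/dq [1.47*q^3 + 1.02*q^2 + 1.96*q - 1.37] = 4.41*q^2 + 2.04*q + 1.96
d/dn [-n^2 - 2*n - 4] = -2*n - 2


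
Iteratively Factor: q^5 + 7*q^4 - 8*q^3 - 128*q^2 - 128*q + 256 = (q + 4)*(q^4 + 3*q^3 - 20*q^2 - 48*q + 64) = (q + 4)^2*(q^3 - q^2 - 16*q + 16) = (q - 1)*(q + 4)^2*(q^2 - 16) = (q - 1)*(q + 4)^3*(q - 4)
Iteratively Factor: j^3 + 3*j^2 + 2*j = (j + 1)*(j^2 + 2*j) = (j + 1)*(j + 2)*(j)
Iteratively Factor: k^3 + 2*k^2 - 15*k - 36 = (k - 4)*(k^2 + 6*k + 9) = (k - 4)*(k + 3)*(k + 3)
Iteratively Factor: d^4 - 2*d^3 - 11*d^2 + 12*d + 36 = (d + 2)*(d^3 - 4*d^2 - 3*d + 18) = (d - 3)*(d + 2)*(d^2 - d - 6) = (d - 3)*(d + 2)^2*(d - 3)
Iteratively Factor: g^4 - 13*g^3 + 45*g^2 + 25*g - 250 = (g - 5)*(g^3 - 8*g^2 + 5*g + 50) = (g - 5)^2*(g^2 - 3*g - 10) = (g - 5)^3*(g + 2)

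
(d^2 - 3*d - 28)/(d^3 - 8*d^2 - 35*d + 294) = (d + 4)/(d^2 - d - 42)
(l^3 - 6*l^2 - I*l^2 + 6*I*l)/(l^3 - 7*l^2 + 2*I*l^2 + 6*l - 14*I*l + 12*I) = l*(l - I)/(l^2 + l*(-1 + 2*I) - 2*I)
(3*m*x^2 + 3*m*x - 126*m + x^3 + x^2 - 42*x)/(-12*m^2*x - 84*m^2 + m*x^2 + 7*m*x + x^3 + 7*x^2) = (3*m*x - 18*m + x^2 - 6*x)/(-12*m^2 + m*x + x^2)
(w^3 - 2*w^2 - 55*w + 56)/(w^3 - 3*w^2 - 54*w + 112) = (w - 1)/(w - 2)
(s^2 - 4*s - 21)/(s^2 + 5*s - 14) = (s^2 - 4*s - 21)/(s^2 + 5*s - 14)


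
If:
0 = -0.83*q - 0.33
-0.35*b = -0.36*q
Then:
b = -0.41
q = -0.40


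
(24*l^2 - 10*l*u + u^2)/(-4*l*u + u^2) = (-6*l + u)/u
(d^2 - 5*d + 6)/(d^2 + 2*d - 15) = (d - 2)/(d + 5)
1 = 1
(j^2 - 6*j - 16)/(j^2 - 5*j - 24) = (j + 2)/(j + 3)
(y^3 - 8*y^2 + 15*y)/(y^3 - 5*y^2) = (y - 3)/y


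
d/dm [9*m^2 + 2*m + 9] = 18*m + 2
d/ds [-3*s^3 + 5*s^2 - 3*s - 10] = -9*s^2 + 10*s - 3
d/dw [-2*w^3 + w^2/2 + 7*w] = -6*w^2 + w + 7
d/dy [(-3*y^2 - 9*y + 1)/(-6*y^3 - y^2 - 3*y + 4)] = (-18*y^4 - 108*y^3 + 18*y^2 - 22*y - 33)/(36*y^6 + 12*y^5 + 37*y^4 - 42*y^3 + y^2 - 24*y + 16)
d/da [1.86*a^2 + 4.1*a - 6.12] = 3.72*a + 4.1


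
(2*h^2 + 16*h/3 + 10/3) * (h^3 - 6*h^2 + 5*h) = 2*h^5 - 20*h^4/3 - 56*h^3/3 + 20*h^2/3 + 50*h/3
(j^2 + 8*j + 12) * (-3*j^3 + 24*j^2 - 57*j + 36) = -3*j^5 + 99*j^3 - 132*j^2 - 396*j + 432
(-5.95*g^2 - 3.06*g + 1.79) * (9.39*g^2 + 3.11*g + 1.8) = -55.8705*g^4 - 47.2379*g^3 - 3.4185*g^2 + 0.0588999999999995*g + 3.222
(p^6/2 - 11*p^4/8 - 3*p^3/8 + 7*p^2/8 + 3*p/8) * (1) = p^6/2 - 11*p^4/8 - 3*p^3/8 + 7*p^2/8 + 3*p/8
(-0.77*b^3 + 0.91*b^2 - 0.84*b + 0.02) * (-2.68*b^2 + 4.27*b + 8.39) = 2.0636*b^5 - 5.7267*b^4 - 0.3234*b^3 + 3.9945*b^2 - 6.9622*b + 0.1678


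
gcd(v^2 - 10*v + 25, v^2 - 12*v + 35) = v - 5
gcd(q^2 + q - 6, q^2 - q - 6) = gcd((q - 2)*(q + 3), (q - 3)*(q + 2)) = 1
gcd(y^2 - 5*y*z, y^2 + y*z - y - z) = 1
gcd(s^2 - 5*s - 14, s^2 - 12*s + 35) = s - 7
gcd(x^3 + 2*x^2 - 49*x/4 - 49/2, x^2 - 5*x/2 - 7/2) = x - 7/2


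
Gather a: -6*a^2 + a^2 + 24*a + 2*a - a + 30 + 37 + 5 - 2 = -5*a^2 + 25*a + 70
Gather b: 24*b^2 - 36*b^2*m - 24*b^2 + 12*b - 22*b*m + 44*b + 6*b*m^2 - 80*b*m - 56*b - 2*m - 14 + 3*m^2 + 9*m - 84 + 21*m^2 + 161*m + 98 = -36*b^2*m + b*(6*m^2 - 102*m) + 24*m^2 + 168*m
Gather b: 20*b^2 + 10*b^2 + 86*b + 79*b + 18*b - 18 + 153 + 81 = 30*b^2 + 183*b + 216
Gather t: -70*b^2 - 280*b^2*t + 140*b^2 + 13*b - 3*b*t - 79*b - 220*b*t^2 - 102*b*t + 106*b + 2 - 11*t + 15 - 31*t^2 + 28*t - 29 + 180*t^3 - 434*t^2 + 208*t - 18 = 70*b^2 + 40*b + 180*t^3 + t^2*(-220*b - 465) + t*(-280*b^2 - 105*b + 225) - 30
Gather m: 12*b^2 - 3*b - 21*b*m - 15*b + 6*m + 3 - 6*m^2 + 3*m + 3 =12*b^2 - 18*b - 6*m^2 + m*(9 - 21*b) + 6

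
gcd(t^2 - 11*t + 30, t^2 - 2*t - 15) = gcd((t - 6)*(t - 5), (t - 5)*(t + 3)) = t - 5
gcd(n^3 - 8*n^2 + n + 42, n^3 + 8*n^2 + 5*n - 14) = n + 2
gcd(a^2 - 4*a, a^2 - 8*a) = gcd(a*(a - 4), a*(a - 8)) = a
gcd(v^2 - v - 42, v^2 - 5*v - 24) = 1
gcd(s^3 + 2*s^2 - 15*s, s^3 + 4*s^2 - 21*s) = s^2 - 3*s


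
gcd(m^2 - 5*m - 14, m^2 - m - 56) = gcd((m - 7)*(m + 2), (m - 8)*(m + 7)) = 1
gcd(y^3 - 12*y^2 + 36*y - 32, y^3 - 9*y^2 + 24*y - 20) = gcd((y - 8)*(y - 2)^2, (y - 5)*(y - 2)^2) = y^2 - 4*y + 4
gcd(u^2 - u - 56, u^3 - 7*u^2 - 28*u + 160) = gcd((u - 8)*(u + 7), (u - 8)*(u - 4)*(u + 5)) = u - 8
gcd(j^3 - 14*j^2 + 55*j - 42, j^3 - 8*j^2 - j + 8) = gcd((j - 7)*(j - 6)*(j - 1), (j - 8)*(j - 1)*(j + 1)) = j - 1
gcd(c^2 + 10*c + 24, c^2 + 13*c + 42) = c + 6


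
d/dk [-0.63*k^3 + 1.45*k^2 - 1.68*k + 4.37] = -1.89*k^2 + 2.9*k - 1.68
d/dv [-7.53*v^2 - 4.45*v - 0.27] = -15.06*v - 4.45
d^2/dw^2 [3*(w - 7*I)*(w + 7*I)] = 6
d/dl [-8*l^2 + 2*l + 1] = 2 - 16*l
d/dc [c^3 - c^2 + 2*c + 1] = 3*c^2 - 2*c + 2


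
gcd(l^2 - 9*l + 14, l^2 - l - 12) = 1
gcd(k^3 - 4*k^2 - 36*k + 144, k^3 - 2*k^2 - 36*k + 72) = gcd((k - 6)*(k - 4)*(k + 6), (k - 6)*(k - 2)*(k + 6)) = k^2 - 36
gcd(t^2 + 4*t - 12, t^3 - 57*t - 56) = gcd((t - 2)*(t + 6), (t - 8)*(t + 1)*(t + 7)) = 1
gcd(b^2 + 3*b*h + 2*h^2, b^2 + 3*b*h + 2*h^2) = b^2 + 3*b*h + 2*h^2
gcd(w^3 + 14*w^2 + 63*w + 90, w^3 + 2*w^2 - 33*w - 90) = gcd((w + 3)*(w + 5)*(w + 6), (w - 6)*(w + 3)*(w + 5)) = w^2 + 8*w + 15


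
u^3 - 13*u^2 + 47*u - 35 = (u - 7)*(u - 5)*(u - 1)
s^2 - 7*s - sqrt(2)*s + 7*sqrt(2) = (s - 7)*(s - sqrt(2))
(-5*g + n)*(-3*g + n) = 15*g^2 - 8*g*n + n^2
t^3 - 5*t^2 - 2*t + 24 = (t - 4)*(t - 3)*(t + 2)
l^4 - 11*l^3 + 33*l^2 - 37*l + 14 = (l - 7)*(l - 2)*(l - 1)^2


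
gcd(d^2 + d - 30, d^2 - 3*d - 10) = d - 5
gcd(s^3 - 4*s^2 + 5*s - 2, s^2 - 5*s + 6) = s - 2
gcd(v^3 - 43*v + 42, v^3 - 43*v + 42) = v^3 - 43*v + 42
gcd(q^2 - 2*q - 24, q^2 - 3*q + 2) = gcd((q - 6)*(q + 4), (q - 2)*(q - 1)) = 1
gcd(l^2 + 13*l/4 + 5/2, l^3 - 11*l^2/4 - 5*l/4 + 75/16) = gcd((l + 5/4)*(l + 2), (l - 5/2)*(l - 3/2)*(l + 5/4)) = l + 5/4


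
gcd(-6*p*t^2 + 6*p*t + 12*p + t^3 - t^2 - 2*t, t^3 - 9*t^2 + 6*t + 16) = t^2 - t - 2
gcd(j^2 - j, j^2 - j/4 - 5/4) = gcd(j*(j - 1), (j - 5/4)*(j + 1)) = 1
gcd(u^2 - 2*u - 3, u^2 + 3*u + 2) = u + 1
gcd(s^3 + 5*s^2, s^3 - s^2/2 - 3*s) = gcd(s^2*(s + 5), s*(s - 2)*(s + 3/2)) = s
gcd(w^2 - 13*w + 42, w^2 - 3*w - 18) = w - 6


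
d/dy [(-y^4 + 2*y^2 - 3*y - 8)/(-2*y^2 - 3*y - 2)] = (4*y^5 + 9*y^4 + 8*y^3 - 12*y^2 - 40*y - 18)/(4*y^4 + 12*y^3 + 17*y^2 + 12*y + 4)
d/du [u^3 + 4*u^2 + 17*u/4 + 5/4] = 3*u^2 + 8*u + 17/4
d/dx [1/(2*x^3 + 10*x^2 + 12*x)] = (-3*x^2 - 10*x - 6)/(2*x^2*(x^2 + 5*x + 6)^2)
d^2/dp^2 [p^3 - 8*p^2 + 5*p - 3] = 6*p - 16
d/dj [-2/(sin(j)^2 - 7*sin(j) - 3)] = 2*(2*sin(j) - 7)*cos(j)/(7*sin(j) + cos(j)^2 + 2)^2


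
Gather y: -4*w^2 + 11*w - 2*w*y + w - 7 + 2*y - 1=-4*w^2 + 12*w + y*(2 - 2*w) - 8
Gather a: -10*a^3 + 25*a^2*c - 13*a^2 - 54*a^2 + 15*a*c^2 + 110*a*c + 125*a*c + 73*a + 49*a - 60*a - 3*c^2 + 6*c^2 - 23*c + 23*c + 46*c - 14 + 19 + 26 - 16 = -10*a^3 + a^2*(25*c - 67) + a*(15*c^2 + 235*c + 62) + 3*c^2 + 46*c + 15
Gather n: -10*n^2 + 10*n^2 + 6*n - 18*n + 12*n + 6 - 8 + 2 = 0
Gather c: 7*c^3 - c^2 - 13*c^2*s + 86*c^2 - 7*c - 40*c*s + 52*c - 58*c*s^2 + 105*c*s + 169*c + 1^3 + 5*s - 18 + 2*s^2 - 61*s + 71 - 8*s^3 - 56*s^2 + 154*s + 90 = 7*c^3 + c^2*(85 - 13*s) + c*(-58*s^2 + 65*s + 214) - 8*s^3 - 54*s^2 + 98*s + 144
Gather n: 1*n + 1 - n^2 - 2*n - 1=-n^2 - n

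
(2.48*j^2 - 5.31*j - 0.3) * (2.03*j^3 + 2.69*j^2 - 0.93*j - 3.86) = 5.0344*j^5 - 4.1081*j^4 - 17.1993*j^3 - 5.4415*j^2 + 20.7756*j + 1.158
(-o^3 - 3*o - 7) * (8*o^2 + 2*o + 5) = -8*o^5 - 2*o^4 - 29*o^3 - 62*o^2 - 29*o - 35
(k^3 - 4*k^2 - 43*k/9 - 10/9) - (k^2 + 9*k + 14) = k^3 - 5*k^2 - 124*k/9 - 136/9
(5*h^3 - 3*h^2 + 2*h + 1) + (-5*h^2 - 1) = 5*h^3 - 8*h^2 + 2*h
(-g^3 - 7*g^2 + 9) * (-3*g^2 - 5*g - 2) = 3*g^5 + 26*g^4 + 37*g^3 - 13*g^2 - 45*g - 18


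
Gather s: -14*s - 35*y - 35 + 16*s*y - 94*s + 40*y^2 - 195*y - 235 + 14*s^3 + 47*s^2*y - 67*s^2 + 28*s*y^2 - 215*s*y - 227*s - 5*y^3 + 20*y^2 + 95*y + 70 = 14*s^3 + s^2*(47*y - 67) + s*(28*y^2 - 199*y - 335) - 5*y^3 + 60*y^2 - 135*y - 200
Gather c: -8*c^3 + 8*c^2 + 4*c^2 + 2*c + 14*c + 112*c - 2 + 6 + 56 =-8*c^3 + 12*c^2 + 128*c + 60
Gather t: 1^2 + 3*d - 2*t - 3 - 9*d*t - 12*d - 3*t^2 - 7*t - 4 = -9*d - 3*t^2 + t*(-9*d - 9) - 6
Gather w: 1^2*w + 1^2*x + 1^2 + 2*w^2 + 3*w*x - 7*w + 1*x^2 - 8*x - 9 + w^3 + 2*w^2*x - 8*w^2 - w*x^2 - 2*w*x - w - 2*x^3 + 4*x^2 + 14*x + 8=w^3 + w^2*(2*x - 6) + w*(-x^2 + x - 7) - 2*x^3 + 5*x^2 + 7*x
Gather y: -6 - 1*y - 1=-y - 7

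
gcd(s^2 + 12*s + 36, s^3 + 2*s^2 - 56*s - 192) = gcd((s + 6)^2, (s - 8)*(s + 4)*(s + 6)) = s + 6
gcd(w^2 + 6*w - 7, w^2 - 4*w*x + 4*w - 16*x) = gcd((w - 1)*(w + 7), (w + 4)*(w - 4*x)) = 1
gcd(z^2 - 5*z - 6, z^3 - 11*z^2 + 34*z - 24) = z - 6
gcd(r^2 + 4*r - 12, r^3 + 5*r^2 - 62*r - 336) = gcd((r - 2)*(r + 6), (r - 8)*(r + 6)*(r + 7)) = r + 6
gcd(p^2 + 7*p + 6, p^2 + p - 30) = p + 6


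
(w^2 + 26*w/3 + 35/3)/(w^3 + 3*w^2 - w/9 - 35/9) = 3*(w + 7)/(3*w^2 + 4*w - 7)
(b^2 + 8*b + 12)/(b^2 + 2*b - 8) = (b^2 + 8*b + 12)/(b^2 + 2*b - 8)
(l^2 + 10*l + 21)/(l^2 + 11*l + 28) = (l + 3)/(l + 4)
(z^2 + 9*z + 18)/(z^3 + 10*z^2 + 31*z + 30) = (z + 6)/(z^2 + 7*z + 10)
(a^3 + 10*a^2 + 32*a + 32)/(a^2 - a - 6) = (a^2 + 8*a + 16)/(a - 3)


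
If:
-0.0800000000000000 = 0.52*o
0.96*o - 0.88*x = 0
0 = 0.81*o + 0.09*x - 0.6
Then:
No Solution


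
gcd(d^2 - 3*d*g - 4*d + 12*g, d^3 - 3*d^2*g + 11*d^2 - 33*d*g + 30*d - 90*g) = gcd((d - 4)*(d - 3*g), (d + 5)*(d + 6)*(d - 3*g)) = d - 3*g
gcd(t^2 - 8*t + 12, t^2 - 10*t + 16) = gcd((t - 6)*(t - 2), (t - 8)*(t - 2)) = t - 2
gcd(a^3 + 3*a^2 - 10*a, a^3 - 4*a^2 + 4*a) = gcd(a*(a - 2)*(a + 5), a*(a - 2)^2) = a^2 - 2*a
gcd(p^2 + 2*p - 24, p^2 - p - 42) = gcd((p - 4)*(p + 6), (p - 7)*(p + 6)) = p + 6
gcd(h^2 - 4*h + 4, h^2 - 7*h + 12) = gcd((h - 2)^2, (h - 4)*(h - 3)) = 1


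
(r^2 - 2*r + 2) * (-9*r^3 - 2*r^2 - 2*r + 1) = -9*r^5 + 16*r^4 - 16*r^3 + r^2 - 6*r + 2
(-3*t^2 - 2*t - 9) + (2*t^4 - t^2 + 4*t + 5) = 2*t^4 - 4*t^2 + 2*t - 4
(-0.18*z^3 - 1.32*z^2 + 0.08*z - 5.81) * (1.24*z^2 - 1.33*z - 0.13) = -0.2232*z^5 - 1.3974*z^4 + 1.8782*z^3 - 7.1392*z^2 + 7.7169*z + 0.7553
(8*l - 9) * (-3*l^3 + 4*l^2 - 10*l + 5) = -24*l^4 + 59*l^3 - 116*l^2 + 130*l - 45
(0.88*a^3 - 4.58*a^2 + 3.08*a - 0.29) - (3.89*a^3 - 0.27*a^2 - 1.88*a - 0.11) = -3.01*a^3 - 4.31*a^2 + 4.96*a - 0.18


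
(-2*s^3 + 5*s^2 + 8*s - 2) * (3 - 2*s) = 4*s^4 - 16*s^3 - s^2 + 28*s - 6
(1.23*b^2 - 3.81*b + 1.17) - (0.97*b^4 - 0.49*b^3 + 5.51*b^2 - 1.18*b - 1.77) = -0.97*b^4 + 0.49*b^3 - 4.28*b^2 - 2.63*b + 2.94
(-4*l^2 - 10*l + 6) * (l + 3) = -4*l^3 - 22*l^2 - 24*l + 18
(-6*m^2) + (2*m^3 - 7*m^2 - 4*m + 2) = 2*m^3 - 13*m^2 - 4*m + 2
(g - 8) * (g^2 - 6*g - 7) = g^3 - 14*g^2 + 41*g + 56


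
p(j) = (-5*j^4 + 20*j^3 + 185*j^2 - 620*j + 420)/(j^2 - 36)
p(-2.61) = -92.87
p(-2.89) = -105.81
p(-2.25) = -77.43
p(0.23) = -8.00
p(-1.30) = -43.15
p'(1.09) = 4.95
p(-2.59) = -91.98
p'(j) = -2*j*(-5*j^4 + 20*j^3 + 185*j^2 - 620*j + 420)/(j^2 - 36)^2 + (-20*j^3 + 60*j^2 + 370*j - 620)/(j^2 - 36) = 10*(-j^3 + 14*j^2 - 60*j + 62)/(j^2 - 12*j + 36)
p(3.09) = -15.30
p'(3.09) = -22.71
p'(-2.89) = 47.63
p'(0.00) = 17.22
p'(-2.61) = 44.75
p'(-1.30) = 31.12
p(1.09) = 0.49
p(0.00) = -11.67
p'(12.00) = -102.78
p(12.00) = -458.33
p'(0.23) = 14.70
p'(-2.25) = 41.03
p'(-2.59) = 44.54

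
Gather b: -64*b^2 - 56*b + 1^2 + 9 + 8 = -64*b^2 - 56*b + 18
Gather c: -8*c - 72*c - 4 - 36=-80*c - 40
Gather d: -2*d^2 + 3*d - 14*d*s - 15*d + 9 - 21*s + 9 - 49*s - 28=-2*d^2 + d*(-14*s - 12) - 70*s - 10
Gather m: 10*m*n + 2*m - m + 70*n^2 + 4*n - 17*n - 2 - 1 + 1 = m*(10*n + 1) + 70*n^2 - 13*n - 2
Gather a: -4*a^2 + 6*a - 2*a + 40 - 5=-4*a^2 + 4*a + 35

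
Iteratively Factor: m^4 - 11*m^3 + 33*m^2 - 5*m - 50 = (m - 5)*(m^3 - 6*m^2 + 3*m + 10) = (m - 5)^2*(m^2 - m - 2) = (m - 5)^2*(m - 2)*(m + 1)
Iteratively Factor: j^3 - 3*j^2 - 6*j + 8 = (j + 2)*(j^2 - 5*j + 4) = (j - 4)*(j + 2)*(j - 1)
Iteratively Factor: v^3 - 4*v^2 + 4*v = (v)*(v^2 - 4*v + 4) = v*(v - 2)*(v - 2)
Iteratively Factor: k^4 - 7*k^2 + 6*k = (k)*(k^3 - 7*k + 6) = k*(k + 3)*(k^2 - 3*k + 2) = k*(k - 2)*(k + 3)*(k - 1)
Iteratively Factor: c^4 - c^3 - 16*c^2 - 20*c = (c + 2)*(c^3 - 3*c^2 - 10*c) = (c + 2)^2*(c^2 - 5*c) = c*(c + 2)^2*(c - 5)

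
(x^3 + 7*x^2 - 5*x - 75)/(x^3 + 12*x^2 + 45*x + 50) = (x - 3)/(x + 2)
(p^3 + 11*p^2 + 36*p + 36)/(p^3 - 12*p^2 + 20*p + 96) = (p^2 + 9*p + 18)/(p^2 - 14*p + 48)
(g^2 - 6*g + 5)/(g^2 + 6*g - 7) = (g - 5)/(g + 7)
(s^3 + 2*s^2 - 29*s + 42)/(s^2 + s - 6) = (s^2 + 4*s - 21)/(s + 3)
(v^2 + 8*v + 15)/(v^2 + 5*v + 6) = (v + 5)/(v + 2)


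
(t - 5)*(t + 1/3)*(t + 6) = t^3 + 4*t^2/3 - 89*t/3 - 10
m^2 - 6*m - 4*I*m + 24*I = (m - 6)*(m - 4*I)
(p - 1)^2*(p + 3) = p^3 + p^2 - 5*p + 3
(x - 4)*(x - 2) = x^2 - 6*x + 8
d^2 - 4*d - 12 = (d - 6)*(d + 2)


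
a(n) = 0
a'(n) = 0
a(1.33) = 0.00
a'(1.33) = 0.00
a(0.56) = 0.00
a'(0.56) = 0.00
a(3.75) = 0.00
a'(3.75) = 0.00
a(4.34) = 0.00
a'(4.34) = 0.00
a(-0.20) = 0.00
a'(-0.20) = 0.00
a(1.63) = 0.00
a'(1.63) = 0.00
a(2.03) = 0.00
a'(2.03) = 0.00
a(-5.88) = 0.00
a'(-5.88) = 0.00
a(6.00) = 0.00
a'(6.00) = 0.00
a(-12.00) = 0.00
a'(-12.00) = 0.00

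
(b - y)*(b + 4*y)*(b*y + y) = b^3*y + 3*b^2*y^2 + b^2*y - 4*b*y^3 + 3*b*y^2 - 4*y^3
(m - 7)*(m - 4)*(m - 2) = m^3 - 13*m^2 + 50*m - 56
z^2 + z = z*(z + 1)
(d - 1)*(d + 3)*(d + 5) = d^3 + 7*d^2 + 7*d - 15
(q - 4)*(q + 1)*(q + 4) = q^3 + q^2 - 16*q - 16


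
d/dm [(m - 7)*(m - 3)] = 2*m - 10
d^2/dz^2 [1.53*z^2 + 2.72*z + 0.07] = 3.06000000000000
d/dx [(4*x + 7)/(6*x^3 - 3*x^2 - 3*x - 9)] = (8*x^3 - 4*x^2 - 4*x + (4*x + 7)*(-6*x^2 + 2*x + 1) - 12)/(3*(-2*x^3 + x^2 + x + 3)^2)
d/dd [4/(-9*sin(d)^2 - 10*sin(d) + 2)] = 8*(9*sin(d) + 5)*cos(d)/(9*sin(d)^2 + 10*sin(d) - 2)^2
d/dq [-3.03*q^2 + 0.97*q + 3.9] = 0.97 - 6.06*q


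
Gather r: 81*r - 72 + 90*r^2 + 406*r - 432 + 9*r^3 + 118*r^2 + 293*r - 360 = 9*r^3 + 208*r^2 + 780*r - 864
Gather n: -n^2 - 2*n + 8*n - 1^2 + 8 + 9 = -n^2 + 6*n + 16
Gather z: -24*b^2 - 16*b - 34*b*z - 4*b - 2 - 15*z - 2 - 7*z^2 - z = -24*b^2 - 20*b - 7*z^2 + z*(-34*b - 16) - 4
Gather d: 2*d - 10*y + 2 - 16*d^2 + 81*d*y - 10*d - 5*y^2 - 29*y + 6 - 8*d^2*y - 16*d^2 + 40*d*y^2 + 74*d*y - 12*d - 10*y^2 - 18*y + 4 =d^2*(-8*y - 32) + d*(40*y^2 + 155*y - 20) - 15*y^2 - 57*y + 12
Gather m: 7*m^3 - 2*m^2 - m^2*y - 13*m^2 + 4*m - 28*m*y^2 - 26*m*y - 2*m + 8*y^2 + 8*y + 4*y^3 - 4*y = 7*m^3 + m^2*(-y - 15) + m*(-28*y^2 - 26*y + 2) + 4*y^3 + 8*y^2 + 4*y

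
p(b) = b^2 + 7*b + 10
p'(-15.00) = -23.00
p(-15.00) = 130.00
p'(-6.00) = -5.00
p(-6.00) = 4.00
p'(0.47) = 7.94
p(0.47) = 13.51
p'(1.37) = 9.74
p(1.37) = 21.47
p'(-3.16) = 0.68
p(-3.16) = -2.13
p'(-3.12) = 0.76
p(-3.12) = -2.11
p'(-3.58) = -0.16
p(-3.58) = -2.24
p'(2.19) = 11.38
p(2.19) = 30.13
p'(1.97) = 10.94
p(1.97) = 27.67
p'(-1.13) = 4.74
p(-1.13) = 3.37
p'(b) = 2*b + 7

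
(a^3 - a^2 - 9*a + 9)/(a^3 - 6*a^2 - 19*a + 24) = (a - 3)/(a - 8)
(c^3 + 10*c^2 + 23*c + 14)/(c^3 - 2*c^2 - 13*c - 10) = (c + 7)/(c - 5)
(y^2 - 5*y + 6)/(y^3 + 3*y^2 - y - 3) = (y^2 - 5*y + 6)/(y^3 + 3*y^2 - y - 3)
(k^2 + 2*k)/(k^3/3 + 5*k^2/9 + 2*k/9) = 9*(k + 2)/(3*k^2 + 5*k + 2)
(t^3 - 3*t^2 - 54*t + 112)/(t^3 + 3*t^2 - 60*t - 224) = (t - 2)/(t + 4)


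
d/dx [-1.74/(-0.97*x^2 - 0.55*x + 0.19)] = (-3.3756*x - 0.957)/(0.97*x^2 + 0.55*x - 0.19)^2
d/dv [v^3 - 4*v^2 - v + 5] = 3*v^2 - 8*v - 1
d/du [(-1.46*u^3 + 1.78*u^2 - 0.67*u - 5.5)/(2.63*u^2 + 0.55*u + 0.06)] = (-3.8398*u^4 - 1.606*u^3 + 2.4783*u^2 + 29.1436*u + 2.9848)/(6.9169*u^4 + 2.893*u^3 + 0.6181*u^2 + 0.066*u + 0.0036)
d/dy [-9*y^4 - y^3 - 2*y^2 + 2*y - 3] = -36*y^3 - 3*y^2 - 4*y + 2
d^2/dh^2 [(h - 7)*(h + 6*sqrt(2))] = 2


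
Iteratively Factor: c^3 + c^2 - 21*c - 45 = (c - 5)*(c^2 + 6*c + 9) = (c - 5)*(c + 3)*(c + 3)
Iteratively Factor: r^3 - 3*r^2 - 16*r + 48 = (r - 4)*(r^2 + r - 12) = (r - 4)*(r + 4)*(r - 3)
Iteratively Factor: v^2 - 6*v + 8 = (v - 4)*(v - 2)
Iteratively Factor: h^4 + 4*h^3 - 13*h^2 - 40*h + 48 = (h - 1)*(h^3 + 5*h^2 - 8*h - 48) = (h - 3)*(h - 1)*(h^2 + 8*h + 16) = (h - 3)*(h - 1)*(h + 4)*(h + 4)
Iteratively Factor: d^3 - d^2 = (d - 1)*(d^2) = d*(d - 1)*(d)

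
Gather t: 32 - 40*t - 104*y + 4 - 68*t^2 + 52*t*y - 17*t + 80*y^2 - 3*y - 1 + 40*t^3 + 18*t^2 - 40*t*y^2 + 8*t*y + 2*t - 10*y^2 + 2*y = 40*t^3 - 50*t^2 + t*(-40*y^2 + 60*y - 55) + 70*y^2 - 105*y + 35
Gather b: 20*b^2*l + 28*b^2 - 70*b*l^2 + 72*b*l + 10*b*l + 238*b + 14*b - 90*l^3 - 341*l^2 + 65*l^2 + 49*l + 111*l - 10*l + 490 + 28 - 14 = b^2*(20*l + 28) + b*(-70*l^2 + 82*l + 252) - 90*l^3 - 276*l^2 + 150*l + 504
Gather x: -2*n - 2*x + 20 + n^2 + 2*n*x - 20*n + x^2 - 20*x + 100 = n^2 - 22*n + x^2 + x*(2*n - 22) + 120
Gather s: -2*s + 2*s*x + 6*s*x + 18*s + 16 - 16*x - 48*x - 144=s*(8*x + 16) - 64*x - 128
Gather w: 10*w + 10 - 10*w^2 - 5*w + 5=-10*w^2 + 5*w + 15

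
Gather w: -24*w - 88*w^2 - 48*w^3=-48*w^3 - 88*w^2 - 24*w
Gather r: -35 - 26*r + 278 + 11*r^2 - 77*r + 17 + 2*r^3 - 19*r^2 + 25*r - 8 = 2*r^3 - 8*r^2 - 78*r + 252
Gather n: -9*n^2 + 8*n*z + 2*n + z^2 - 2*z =-9*n^2 + n*(8*z + 2) + z^2 - 2*z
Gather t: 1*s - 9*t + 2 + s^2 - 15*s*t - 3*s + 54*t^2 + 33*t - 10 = s^2 - 2*s + 54*t^2 + t*(24 - 15*s) - 8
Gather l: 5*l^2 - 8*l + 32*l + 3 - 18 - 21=5*l^2 + 24*l - 36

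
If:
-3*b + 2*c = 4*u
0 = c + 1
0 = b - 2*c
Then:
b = -2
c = -1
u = 1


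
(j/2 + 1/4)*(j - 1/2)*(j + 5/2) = j^3/2 + 5*j^2/4 - j/8 - 5/16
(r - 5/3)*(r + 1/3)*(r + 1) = r^3 - r^2/3 - 17*r/9 - 5/9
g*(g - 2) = g^2 - 2*g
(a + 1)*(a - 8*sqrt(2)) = a^2 - 8*sqrt(2)*a + a - 8*sqrt(2)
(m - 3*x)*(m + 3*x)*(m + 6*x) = m^3 + 6*m^2*x - 9*m*x^2 - 54*x^3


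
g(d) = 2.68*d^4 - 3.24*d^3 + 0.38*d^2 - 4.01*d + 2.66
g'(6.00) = 1966.15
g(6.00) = 2765.72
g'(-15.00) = -38382.41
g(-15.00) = 146758.31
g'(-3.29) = -493.47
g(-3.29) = 449.34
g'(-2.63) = -268.25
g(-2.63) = 203.00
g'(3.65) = 390.55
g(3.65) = 311.20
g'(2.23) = 68.23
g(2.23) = 25.95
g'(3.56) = 359.17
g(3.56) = 277.48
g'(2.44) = 95.70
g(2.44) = 43.06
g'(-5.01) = -1599.85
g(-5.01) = 2128.16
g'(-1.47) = -60.18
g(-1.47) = 32.18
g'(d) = 10.72*d^3 - 9.72*d^2 + 0.76*d - 4.01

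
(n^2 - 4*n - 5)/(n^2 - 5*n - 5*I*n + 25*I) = (n + 1)/(n - 5*I)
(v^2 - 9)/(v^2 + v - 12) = (v + 3)/(v + 4)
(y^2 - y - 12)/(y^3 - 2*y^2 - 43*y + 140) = (y + 3)/(y^2 + 2*y - 35)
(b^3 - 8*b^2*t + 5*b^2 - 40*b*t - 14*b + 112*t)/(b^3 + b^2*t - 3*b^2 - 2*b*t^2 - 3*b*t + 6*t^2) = (b^3 - 8*b^2*t + 5*b^2 - 40*b*t - 14*b + 112*t)/(b^3 + b^2*t - 3*b^2 - 2*b*t^2 - 3*b*t + 6*t^2)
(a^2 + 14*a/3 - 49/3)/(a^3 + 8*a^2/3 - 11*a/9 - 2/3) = 3*(3*a^2 + 14*a - 49)/(9*a^3 + 24*a^2 - 11*a - 6)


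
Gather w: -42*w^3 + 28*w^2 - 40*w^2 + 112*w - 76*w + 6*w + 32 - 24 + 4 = -42*w^3 - 12*w^2 + 42*w + 12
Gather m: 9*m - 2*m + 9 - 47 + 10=7*m - 28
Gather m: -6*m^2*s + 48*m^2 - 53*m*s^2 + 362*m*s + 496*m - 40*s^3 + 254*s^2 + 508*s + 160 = m^2*(48 - 6*s) + m*(-53*s^2 + 362*s + 496) - 40*s^3 + 254*s^2 + 508*s + 160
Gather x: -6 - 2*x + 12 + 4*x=2*x + 6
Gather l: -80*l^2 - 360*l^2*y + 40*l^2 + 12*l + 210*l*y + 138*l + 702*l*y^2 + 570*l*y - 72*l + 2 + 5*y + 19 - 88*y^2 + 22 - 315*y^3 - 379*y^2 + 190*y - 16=l^2*(-360*y - 40) + l*(702*y^2 + 780*y + 78) - 315*y^3 - 467*y^2 + 195*y + 27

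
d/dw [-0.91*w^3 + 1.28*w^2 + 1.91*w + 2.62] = -2.73*w^2 + 2.56*w + 1.91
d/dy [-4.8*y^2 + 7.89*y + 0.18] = 7.89 - 9.6*y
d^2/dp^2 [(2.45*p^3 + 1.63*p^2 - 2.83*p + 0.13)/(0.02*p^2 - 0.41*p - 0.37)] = (5.55111512312578e-17*p^4 + 0.884417999999999*p^3 + 2.302674*p^2 + 1.880382*p + 1.350546)/(8.0e-6*p^6 - 0.000492*p^5 + 0.009642*p^4 - 0.050717*p^3 - 0.178377*p^2 - 0.168387*p - 0.050653)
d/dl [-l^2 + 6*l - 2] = 6 - 2*l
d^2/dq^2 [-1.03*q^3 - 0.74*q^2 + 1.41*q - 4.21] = -6.18*q - 1.48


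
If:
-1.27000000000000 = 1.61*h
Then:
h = -0.79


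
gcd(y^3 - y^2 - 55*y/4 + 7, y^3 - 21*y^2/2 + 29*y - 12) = y^2 - 9*y/2 + 2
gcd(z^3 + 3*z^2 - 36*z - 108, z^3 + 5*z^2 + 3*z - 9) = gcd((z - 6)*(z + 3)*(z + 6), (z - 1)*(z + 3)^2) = z + 3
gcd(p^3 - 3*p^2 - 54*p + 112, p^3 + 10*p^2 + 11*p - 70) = p^2 + 5*p - 14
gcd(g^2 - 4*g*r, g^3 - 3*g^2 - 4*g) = g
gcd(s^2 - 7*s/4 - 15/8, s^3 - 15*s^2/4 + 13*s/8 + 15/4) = s^2 - 7*s/4 - 15/8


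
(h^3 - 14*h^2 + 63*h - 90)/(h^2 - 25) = (h^2 - 9*h + 18)/(h + 5)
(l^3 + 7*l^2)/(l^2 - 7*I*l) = l*(l + 7)/(l - 7*I)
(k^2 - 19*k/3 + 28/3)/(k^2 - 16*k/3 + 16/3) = (3*k - 7)/(3*k - 4)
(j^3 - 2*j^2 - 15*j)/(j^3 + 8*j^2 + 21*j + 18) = j*(j - 5)/(j^2 + 5*j + 6)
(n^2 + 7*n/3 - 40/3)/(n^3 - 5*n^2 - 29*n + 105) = (n - 8/3)/(n^2 - 10*n + 21)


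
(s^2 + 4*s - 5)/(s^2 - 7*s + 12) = (s^2 + 4*s - 5)/(s^2 - 7*s + 12)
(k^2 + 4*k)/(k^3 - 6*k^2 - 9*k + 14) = k*(k + 4)/(k^3 - 6*k^2 - 9*k + 14)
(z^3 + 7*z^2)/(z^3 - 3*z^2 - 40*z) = z*(z + 7)/(z^2 - 3*z - 40)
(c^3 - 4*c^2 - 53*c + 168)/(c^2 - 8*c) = c + 4 - 21/c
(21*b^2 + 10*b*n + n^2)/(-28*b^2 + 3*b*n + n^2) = (-3*b - n)/(4*b - n)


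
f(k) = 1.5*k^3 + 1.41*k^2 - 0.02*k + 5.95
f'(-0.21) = -0.41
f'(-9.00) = 339.10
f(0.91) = 8.23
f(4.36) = 156.99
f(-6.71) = -383.60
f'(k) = 4.5*k^2 + 2.82*k - 0.02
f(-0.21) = 6.00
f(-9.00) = -973.16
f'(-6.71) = 183.67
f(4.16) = 138.25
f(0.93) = 8.36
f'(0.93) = 6.49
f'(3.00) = 48.94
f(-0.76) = 6.12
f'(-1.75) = 8.83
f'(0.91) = 6.27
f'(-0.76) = 0.44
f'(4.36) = 97.82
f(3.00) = 59.08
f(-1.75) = 2.26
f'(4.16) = 89.59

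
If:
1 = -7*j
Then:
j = -1/7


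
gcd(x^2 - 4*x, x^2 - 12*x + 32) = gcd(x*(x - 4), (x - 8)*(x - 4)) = x - 4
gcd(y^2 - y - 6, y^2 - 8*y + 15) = y - 3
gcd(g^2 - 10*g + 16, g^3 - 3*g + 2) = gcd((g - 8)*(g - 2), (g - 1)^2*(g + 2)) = 1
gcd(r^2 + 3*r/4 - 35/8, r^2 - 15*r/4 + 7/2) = r - 7/4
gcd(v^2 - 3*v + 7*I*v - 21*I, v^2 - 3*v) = v - 3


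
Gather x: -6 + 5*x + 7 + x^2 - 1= x^2 + 5*x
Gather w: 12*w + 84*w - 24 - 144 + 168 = 96*w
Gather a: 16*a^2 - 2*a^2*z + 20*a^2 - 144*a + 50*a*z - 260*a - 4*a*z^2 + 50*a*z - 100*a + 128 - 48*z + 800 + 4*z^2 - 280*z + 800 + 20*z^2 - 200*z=a^2*(36 - 2*z) + a*(-4*z^2 + 100*z - 504) + 24*z^2 - 528*z + 1728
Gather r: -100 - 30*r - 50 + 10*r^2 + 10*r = 10*r^2 - 20*r - 150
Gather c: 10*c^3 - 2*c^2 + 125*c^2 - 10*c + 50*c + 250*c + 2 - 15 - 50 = 10*c^3 + 123*c^2 + 290*c - 63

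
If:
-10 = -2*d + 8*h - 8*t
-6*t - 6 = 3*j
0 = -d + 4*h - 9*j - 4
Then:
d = 4*h + 73/11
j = -13/11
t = -9/22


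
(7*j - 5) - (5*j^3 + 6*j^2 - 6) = -5*j^3 - 6*j^2 + 7*j + 1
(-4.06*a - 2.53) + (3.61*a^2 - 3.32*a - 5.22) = 3.61*a^2 - 7.38*a - 7.75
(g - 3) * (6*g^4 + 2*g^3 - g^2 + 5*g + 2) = 6*g^5 - 16*g^4 - 7*g^3 + 8*g^2 - 13*g - 6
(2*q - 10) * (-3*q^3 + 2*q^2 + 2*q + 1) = -6*q^4 + 34*q^3 - 16*q^2 - 18*q - 10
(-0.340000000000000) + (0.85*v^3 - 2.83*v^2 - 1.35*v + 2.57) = 0.85*v^3 - 2.83*v^2 - 1.35*v + 2.23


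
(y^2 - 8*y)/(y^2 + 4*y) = (y - 8)/(y + 4)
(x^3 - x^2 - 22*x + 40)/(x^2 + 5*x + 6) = (x^3 - x^2 - 22*x + 40)/(x^2 + 5*x + 6)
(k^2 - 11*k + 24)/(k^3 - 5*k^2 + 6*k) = (k - 8)/(k*(k - 2))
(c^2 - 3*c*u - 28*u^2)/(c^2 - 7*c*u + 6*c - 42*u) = (c + 4*u)/(c + 6)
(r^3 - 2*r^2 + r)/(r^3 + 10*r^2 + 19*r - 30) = r*(r - 1)/(r^2 + 11*r + 30)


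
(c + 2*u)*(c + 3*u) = c^2 + 5*c*u + 6*u^2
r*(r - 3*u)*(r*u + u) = r^3*u - 3*r^2*u^2 + r^2*u - 3*r*u^2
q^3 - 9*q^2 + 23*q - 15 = (q - 5)*(q - 3)*(q - 1)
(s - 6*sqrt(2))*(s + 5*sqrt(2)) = s^2 - sqrt(2)*s - 60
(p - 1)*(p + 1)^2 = p^3 + p^2 - p - 1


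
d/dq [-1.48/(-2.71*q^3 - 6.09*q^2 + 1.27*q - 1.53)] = (-12.0324*q^2 - 18.0264*q + 1.8796)/(2.71*q^3 + 6.09*q^2 - 1.27*q + 1.53)^2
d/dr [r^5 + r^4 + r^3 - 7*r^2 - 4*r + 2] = 5*r^4 + 4*r^3 + 3*r^2 - 14*r - 4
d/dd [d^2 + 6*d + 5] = 2*d + 6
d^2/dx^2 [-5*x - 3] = 0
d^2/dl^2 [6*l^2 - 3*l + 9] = 12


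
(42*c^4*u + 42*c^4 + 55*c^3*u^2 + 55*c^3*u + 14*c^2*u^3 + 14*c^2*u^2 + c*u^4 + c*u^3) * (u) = 42*c^4*u^2 + 42*c^4*u + 55*c^3*u^3 + 55*c^3*u^2 + 14*c^2*u^4 + 14*c^2*u^3 + c*u^5 + c*u^4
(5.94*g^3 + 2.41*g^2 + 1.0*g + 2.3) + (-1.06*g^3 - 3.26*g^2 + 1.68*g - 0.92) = 4.88*g^3 - 0.85*g^2 + 2.68*g + 1.38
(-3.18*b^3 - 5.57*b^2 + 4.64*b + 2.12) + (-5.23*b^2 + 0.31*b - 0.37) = -3.18*b^3 - 10.8*b^2 + 4.95*b + 1.75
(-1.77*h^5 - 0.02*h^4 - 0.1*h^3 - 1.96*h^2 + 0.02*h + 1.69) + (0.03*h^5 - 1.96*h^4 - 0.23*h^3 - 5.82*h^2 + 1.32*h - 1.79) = -1.74*h^5 - 1.98*h^4 - 0.33*h^3 - 7.78*h^2 + 1.34*h - 0.1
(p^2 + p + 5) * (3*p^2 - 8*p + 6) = 3*p^4 - 5*p^3 + 13*p^2 - 34*p + 30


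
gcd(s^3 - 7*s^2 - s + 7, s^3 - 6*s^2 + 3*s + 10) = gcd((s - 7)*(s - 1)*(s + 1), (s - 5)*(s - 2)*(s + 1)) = s + 1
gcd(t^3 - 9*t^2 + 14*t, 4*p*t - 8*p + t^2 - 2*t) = t - 2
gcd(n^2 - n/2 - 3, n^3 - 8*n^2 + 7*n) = 1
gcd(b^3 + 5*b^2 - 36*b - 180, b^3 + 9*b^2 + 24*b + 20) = b + 5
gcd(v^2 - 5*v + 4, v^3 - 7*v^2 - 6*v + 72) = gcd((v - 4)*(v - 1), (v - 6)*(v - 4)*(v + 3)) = v - 4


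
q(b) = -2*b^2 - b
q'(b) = -4*b - 1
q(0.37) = -0.64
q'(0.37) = -2.48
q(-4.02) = -28.30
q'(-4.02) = 15.08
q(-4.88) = -42.75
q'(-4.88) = 18.52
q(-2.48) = -9.82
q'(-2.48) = 8.92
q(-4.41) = -34.49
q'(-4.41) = 16.64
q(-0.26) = 0.12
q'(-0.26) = 0.04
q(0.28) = -0.44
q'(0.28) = -2.12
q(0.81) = -2.12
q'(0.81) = -4.24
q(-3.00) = -15.00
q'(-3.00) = 11.00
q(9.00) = -171.00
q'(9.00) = -37.00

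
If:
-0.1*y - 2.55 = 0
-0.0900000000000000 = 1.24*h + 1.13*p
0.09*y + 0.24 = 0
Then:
No Solution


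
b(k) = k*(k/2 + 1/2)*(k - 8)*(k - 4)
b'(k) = k*(k/2 + 1/2)*(k - 8) + k*(k/2 + 1/2)*(k - 4) + k*(k - 8)*(k - 4)/2 + (k/2 + 1/2)*(k - 8)*(k - 4)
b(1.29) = 26.86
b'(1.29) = 18.64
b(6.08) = -85.96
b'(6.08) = -22.83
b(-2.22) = 86.08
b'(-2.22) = -131.60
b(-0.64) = -4.62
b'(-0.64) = -4.08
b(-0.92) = -1.62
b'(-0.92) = -17.92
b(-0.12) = -1.77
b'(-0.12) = 13.36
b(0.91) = 19.04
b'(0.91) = 22.04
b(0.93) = 19.48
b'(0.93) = 21.94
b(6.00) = -84.00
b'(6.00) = -26.00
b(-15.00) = 45885.00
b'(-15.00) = -10746.50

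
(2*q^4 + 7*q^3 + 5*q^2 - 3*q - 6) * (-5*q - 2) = -10*q^5 - 39*q^4 - 39*q^3 + 5*q^2 + 36*q + 12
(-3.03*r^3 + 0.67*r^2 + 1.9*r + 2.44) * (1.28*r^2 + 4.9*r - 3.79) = -3.8784*r^5 - 13.9894*r^4 + 17.1987*r^3 + 9.8939*r^2 + 4.755*r - 9.2476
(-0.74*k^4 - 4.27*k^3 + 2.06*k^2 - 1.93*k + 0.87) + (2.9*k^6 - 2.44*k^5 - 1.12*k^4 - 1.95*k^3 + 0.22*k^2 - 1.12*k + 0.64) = 2.9*k^6 - 2.44*k^5 - 1.86*k^4 - 6.22*k^3 + 2.28*k^2 - 3.05*k + 1.51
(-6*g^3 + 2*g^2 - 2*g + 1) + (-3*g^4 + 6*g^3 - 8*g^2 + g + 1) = -3*g^4 - 6*g^2 - g + 2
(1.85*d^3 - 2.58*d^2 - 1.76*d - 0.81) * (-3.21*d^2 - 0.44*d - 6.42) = -5.9385*d^5 + 7.4678*d^4 - 5.0922*d^3 + 19.9381*d^2 + 11.6556*d + 5.2002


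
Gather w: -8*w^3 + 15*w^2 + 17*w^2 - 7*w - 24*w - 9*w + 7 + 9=-8*w^3 + 32*w^2 - 40*w + 16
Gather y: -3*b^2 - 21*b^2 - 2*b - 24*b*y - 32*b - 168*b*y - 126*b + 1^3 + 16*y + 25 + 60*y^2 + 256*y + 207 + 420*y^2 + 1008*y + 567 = -24*b^2 - 160*b + 480*y^2 + y*(1280 - 192*b) + 800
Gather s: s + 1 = s + 1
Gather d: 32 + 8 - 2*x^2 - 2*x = -2*x^2 - 2*x + 40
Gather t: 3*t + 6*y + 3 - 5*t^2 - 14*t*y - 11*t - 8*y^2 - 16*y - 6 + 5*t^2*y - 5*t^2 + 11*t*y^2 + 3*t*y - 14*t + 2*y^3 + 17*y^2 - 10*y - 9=t^2*(5*y - 10) + t*(11*y^2 - 11*y - 22) + 2*y^3 + 9*y^2 - 20*y - 12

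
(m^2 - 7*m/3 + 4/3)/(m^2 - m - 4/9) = 3*(m - 1)/(3*m + 1)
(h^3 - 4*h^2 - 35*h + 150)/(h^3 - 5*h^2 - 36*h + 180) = (h - 5)/(h - 6)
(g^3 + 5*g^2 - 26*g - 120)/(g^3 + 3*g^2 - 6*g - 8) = (g^2 + g - 30)/(g^2 - g - 2)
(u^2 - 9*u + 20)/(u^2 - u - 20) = (u - 4)/(u + 4)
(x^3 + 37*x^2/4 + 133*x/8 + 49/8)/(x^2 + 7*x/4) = x + 15/2 + 7/(2*x)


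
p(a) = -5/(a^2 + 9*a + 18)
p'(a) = -5*(-2*a - 9)/(a^2 + 9*a + 18)^2 = 5*(2*a + 9)/(a^2 + 9*a + 18)^2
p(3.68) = -0.08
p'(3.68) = 0.02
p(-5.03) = 2.54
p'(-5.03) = -1.37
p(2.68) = -0.10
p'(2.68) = 0.03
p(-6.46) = -3.14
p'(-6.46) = -7.74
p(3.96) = -0.07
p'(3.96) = 0.02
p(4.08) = -0.07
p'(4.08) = 0.02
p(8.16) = -0.03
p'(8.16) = 0.01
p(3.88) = -0.07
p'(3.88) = 0.02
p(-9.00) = -0.28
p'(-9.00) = -0.14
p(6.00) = -0.05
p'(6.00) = 0.01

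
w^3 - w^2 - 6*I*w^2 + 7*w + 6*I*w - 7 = (w - 1)*(w - 7*I)*(w + I)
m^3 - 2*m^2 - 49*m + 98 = (m - 7)*(m - 2)*(m + 7)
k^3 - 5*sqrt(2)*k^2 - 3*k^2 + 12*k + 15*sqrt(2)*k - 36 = (k - 3)*(k - 3*sqrt(2))*(k - 2*sqrt(2))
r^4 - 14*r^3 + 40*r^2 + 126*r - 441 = (r - 7)^2*(r - 3)*(r + 3)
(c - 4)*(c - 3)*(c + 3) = c^3 - 4*c^2 - 9*c + 36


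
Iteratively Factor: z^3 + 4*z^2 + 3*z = (z + 3)*(z^2 + z) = z*(z + 3)*(z + 1)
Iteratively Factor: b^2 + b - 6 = (b + 3)*(b - 2)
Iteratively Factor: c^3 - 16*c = (c)*(c^2 - 16) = c*(c - 4)*(c + 4)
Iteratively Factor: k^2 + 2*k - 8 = (k - 2)*(k + 4)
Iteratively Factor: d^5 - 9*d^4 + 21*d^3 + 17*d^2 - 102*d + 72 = (d - 3)*(d^4 - 6*d^3 + 3*d^2 + 26*d - 24) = (d - 4)*(d - 3)*(d^3 - 2*d^2 - 5*d + 6) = (d - 4)*(d - 3)^2*(d^2 + d - 2) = (d - 4)*(d - 3)^2*(d - 1)*(d + 2)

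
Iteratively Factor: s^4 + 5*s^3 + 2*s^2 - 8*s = (s + 4)*(s^3 + s^2 - 2*s) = (s + 2)*(s + 4)*(s^2 - s) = (s - 1)*(s + 2)*(s + 4)*(s)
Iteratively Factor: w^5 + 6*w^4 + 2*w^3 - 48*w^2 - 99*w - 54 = (w + 3)*(w^4 + 3*w^3 - 7*w^2 - 27*w - 18) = (w + 1)*(w + 3)*(w^3 + 2*w^2 - 9*w - 18) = (w + 1)*(w + 2)*(w + 3)*(w^2 - 9) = (w - 3)*(w + 1)*(w + 2)*(w + 3)*(w + 3)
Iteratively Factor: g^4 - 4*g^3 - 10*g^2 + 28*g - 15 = (g - 5)*(g^3 + g^2 - 5*g + 3) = (g - 5)*(g - 1)*(g^2 + 2*g - 3) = (g - 5)*(g - 1)^2*(g + 3)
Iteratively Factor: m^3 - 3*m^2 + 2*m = (m - 2)*(m^2 - m) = m*(m - 2)*(m - 1)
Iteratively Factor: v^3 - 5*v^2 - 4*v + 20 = (v + 2)*(v^2 - 7*v + 10) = (v - 2)*(v + 2)*(v - 5)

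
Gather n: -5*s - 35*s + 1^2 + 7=8 - 40*s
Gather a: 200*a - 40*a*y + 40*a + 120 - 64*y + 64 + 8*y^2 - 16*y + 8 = a*(240 - 40*y) + 8*y^2 - 80*y + 192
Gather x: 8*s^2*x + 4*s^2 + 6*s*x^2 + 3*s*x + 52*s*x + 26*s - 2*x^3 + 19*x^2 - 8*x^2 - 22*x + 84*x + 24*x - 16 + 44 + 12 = 4*s^2 + 26*s - 2*x^3 + x^2*(6*s + 11) + x*(8*s^2 + 55*s + 86) + 40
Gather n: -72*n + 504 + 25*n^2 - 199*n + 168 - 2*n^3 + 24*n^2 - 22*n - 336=-2*n^3 + 49*n^2 - 293*n + 336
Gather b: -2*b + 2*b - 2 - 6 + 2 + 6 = 0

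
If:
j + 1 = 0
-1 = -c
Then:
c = 1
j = -1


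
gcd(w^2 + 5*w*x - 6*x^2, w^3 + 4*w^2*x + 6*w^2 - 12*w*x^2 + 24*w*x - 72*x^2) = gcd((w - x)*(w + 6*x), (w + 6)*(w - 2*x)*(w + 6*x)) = w + 6*x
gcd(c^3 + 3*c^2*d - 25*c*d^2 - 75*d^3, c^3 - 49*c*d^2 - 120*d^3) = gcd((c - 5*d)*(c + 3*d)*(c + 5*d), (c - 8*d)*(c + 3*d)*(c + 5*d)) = c^2 + 8*c*d + 15*d^2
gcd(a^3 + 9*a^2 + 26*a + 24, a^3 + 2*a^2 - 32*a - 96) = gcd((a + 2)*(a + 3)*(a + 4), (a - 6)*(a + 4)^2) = a + 4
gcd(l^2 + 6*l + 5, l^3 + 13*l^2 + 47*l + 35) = l^2 + 6*l + 5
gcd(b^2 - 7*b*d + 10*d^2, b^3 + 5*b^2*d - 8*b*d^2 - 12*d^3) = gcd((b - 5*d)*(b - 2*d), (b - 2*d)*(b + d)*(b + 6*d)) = b - 2*d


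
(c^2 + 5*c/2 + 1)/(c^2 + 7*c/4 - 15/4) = 2*(2*c^2 + 5*c + 2)/(4*c^2 + 7*c - 15)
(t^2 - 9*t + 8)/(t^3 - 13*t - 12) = (-t^2 + 9*t - 8)/(-t^3 + 13*t + 12)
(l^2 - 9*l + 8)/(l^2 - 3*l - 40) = (l - 1)/(l + 5)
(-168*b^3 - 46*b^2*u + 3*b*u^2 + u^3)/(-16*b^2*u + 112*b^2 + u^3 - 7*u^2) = (-42*b^2 - b*u + u^2)/(-4*b*u + 28*b + u^2 - 7*u)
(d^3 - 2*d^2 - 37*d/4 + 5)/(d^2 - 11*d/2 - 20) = (d^2 - 9*d/2 + 2)/(d - 8)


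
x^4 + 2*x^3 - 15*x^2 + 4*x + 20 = (x - 2)^2*(x + 1)*(x + 5)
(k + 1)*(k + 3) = k^2 + 4*k + 3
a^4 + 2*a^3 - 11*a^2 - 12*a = a*(a - 3)*(a + 1)*(a + 4)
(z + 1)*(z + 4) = z^2 + 5*z + 4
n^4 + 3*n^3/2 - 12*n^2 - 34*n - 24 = (n - 4)*(n + 3/2)*(n + 2)^2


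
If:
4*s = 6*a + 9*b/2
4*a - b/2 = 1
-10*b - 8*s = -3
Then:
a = 1/4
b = 0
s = 3/8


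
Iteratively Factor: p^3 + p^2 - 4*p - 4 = (p + 1)*(p^2 - 4) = (p + 1)*(p + 2)*(p - 2)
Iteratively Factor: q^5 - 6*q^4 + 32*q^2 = (q - 4)*(q^4 - 2*q^3 - 8*q^2) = q*(q - 4)*(q^3 - 2*q^2 - 8*q) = q*(q - 4)*(q + 2)*(q^2 - 4*q) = q^2*(q - 4)*(q + 2)*(q - 4)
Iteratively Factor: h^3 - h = (h)*(h^2 - 1) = h*(h + 1)*(h - 1)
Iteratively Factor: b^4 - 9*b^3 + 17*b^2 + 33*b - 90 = (b + 2)*(b^3 - 11*b^2 + 39*b - 45) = (b - 3)*(b + 2)*(b^2 - 8*b + 15) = (b - 5)*(b - 3)*(b + 2)*(b - 3)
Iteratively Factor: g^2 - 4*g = (g)*(g - 4)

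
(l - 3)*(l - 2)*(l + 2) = l^3 - 3*l^2 - 4*l + 12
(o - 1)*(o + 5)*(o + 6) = o^3 + 10*o^2 + 19*o - 30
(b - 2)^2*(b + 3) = b^3 - b^2 - 8*b + 12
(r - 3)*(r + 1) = r^2 - 2*r - 3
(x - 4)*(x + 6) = x^2 + 2*x - 24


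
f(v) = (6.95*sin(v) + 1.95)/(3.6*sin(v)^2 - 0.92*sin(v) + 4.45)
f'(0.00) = 1.65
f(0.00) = 0.44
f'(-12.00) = 0.61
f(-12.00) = 1.14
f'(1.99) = 0.01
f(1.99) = 1.25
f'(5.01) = 0.09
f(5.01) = -0.54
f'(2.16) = -0.05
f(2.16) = 1.25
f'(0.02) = 1.65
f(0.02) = 0.47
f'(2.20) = -0.08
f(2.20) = 1.25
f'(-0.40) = 1.11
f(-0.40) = -0.14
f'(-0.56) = 0.79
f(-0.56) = -0.29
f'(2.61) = -0.69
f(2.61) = 1.11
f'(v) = (-7.2*sin(v)*cos(v) + 0.92*cos(v))*(6.95*sin(v) + 1.95)/(3.6*sin(v)^2 - 0.92*sin(v) + 4.45)^2 + 6.95*cos(v)/(3.6*sin(v)^2 - 0.92*sin(v) + 4.45) = (-25.02*sin(v)^2 - 14.04*sin(v) + 32.7215)*cos(v)/(12.96*sin(v)^4 - 6.624*sin(v)^3 + 32.8864*sin(v)^2 - 8.188*sin(v) + 19.8025)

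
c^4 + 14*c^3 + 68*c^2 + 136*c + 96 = (c + 2)^2*(c + 4)*(c + 6)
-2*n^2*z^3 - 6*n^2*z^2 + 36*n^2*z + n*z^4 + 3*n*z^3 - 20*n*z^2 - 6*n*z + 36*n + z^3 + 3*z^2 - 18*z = (-2*n + z)*(z - 3)*(z + 6)*(n*z + 1)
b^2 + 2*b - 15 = (b - 3)*(b + 5)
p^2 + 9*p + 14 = (p + 2)*(p + 7)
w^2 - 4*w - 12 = (w - 6)*(w + 2)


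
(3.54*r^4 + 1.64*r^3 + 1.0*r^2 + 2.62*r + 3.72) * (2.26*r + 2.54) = 8.0004*r^5 + 12.698*r^4 + 6.4256*r^3 + 8.4612*r^2 + 15.062*r + 9.4488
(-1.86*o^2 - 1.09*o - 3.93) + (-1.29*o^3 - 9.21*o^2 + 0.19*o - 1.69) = -1.29*o^3 - 11.07*o^2 - 0.9*o - 5.62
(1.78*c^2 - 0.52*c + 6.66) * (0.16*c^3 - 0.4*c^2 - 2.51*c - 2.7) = 0.2848*c^5 - 0.7952*c^4 - 3.1942*c^3 - 6.1648*c^2 - 15.3126*c - 17.982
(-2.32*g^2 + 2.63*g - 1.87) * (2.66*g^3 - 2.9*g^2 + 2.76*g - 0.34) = -6.1712*g^5 + 13.7238*g^4 - 19.0044*g^3 + 13.4706*g^2 - 6.0554*g + 0.6358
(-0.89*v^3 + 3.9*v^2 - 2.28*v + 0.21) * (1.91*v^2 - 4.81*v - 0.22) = -1.6999*v^5 + 11.7299*v^4 - 22.918*v^3 + 10.5099*v^2 - 0.5085*v - 0.0462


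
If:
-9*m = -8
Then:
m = 8/9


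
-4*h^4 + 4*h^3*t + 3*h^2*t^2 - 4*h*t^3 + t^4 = (-2*h + t)^2*(-h + t)*(h + t)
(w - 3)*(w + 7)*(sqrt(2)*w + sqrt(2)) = sqrt(2)*w^3 + 5*sqrt(2)*w^2 - 17*sqrt(2)*w - 21*sqrt(2)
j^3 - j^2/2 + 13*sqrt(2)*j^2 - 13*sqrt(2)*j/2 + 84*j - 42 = (j - 1/2)*(j + 6*sqrt(2))*(j + 7*sqrt(2))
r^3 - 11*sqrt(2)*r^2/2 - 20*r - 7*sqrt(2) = (r - 7*sqrt(2))*(r + sqrt(2)/2)*(r + sqrt(2))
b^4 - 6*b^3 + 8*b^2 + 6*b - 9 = (b - 3)^2*(b - 1)*(b + 1)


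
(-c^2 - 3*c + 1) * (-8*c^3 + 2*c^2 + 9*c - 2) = 8*c^5 + 22*c^4 - 23*c^3 - 23*c^2 + 15*c - 2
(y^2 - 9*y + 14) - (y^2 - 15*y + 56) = 6*y - 42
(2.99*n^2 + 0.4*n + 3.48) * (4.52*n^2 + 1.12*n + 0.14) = 13.5148*n^4 + 5.1568*n^3 + 16.5962*n^2 + 3.9536*n + 0.4872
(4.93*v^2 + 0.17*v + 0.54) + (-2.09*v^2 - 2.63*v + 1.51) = 2.84*v^2 - 2.46*v + 2.05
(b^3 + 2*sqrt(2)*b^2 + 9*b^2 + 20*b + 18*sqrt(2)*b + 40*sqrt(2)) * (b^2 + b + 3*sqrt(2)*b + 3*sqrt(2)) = b^5 + 5*sqrt(2)*b^4 + 10*b^4 + 41*b^3 + 50*sqrt(2)*b^3 + 140*b^2 + 145*sqrt(2)*b^2 + 100*sqrt(2)*b + 348*b + 240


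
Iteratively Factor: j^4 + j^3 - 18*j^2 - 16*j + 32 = (j - 1)*(j^3 + 2*j^2 - 16*j - 32) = (j - 4)*(j - 1)*(j^2 + 6*j + 8) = (j - 4)*(j - 1)*(j + 4)*(j + 2)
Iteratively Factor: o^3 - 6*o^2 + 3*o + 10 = (o - 5)*(o^2 - o - 2) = (o - 5)*(o + 1)*(o - 2)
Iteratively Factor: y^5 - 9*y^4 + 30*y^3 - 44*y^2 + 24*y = (y - 2)*(y^4 - 7*y^3 + 16*y^2 - 12*y) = (y - 2)^2*(y^3 - 5*y^2 + 6*y) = (y - 2)^3*(y^2 - 3*y) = y*(y - 2)^3*(y - 3)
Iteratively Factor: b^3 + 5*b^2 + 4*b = (b)*(b^2 + 5*b + 4) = b*(b + 4)*(b + 1)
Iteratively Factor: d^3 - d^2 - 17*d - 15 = (d - 5)*(d^2 + 4*d + 3) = (d - 5)*(d + 1)*(d + 3)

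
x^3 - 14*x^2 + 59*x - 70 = (x - 7)*(x - 5)*(x - 2)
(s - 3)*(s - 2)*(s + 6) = s^3 + s^2 - 24*s + 36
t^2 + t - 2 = (t - 1)*(t + 2)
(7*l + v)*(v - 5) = 7*l*v - 35*l + v^2 - 5*v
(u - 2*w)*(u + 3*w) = u^2 + u*w - 6*w^2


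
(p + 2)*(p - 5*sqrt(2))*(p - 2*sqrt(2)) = p^3 - 7*sqrt(2)*p^2 + 2*p^2 - 14*sqrt(2)*p + 20*p + 40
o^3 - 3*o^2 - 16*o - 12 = (o - 6)*(o + 1)*(o + 2)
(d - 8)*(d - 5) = d^2 - 13*d + 40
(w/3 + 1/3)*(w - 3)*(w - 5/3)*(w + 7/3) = w^4/3 - 4*w^3/9 - 74*w^2/27 + 52*w/27 + 35/9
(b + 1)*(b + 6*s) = b^2 + 6*b*s + b + 6*s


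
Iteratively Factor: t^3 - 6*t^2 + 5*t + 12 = (t + 1)*(t^2 - 7*t + 12) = (t - 4)*(t + 1)*(t - 3)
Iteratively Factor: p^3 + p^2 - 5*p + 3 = (p - 1)*(p^2 + 2*p - 3) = (p - 1)*(p + 3)*(p - 1)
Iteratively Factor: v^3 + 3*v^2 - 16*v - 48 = (v - 4)*(v^2 + 7*v + 12) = (v - 4)*(v + 3)*(v + 4)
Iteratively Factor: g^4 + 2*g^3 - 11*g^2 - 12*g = (g + 1)*(g^3 + g^2 - 12*g) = (g + 1)*(g + 4)*(g^2 - 3*g) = g*(g + 1)*(g + 4)*(g - 3)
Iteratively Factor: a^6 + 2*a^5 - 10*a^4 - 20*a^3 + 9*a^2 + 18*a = (a - 1)*(a^5 + 3*a^4 - 7*a^3 - 27*a^2 - 18*a) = (a - 3)*(a - 1)*(a^4 + 6*a^3 + 11*a^2 + 6*a) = (a - 3)*(a - 1)*(a + 3)*(a^3 + 3*a^2 + 2*a) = (a - 3)*(a - 1)*(a + 2)*(a + 3)*(a^2 + a) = (a - 3)*(a - 1)*(a + 1)*(a + 2)*(a + 3)*(a)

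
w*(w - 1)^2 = w^3 - 2*w^2 + w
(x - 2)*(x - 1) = x^2 - 3*x + 2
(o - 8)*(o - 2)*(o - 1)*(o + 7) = o^4 - 4*o^3 - 51*o^2 + 166*o - 112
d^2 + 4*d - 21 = (d - 3)*(d + 7)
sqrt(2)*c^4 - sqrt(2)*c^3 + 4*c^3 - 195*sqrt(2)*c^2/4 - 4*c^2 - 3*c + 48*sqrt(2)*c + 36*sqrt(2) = (c - 3/2)*(c - 4*sqrt(2))*(c + 6*sqrt(2))*(sqrt(2)*c + sqrt(2)/2)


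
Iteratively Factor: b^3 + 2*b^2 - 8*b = (b - 2)*(b^2 + 4*b) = (b - 2)*(b + 4)*(b)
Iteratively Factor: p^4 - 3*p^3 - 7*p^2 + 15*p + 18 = (p + 1)*(p^3 - 4*p^2 - 3*p + 18) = (p + 1)*(p + 2)*(p^2 - 6*p + 9) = (p - 3)*(p + 1)*(p + 2)*(p - 3)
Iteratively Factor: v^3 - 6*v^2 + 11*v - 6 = (v - 2)*(v^2 - 4*v + 3) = (v - 3)*(v - 2)*(v - 1)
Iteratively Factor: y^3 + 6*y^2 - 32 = (y + 4)*(y^2 + 2*y - 8) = (y + 4)^2*(y - 2)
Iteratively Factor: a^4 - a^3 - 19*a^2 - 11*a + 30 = (a + 3)*(a^3 - 4*a^2 - 7*a + 10) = (a - 5)*(a + 3)*(a^2 + a - 2) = (a - 5)*(a + 2)*(a + 3)*(a - 1)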